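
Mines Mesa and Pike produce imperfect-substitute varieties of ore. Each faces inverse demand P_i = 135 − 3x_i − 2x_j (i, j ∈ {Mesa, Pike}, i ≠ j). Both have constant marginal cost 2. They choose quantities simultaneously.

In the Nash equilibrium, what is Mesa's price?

51.875

Mine Mesa's profit: π = x_{Mesa}(135 − 3x_{Mesa} − 2x_{Pike}) − 2x_{Mesa}.
∂π/∂x_{Mesa} = 133 − 6x_{Mesa} − 2x_{Pike} = 0 ⇒ x_{Mesa} = 133/6 − (1/3)x_{Pike}.
The game is symmetric, so in equilibrium x_{Pike} = x_{Mesa}: the reaction function gives (4/3)x_{Mesa} = 133/6, hence x_{Mesa} = 16.625.
P_{Mesa} = 135 − 3·16.625 − 2·16.625 = 51.875.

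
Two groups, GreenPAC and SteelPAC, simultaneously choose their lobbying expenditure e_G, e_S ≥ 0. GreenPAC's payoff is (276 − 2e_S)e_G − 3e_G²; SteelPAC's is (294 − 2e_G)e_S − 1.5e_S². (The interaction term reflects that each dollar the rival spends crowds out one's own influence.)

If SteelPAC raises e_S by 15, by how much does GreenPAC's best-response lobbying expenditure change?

Expanding GreenPAC's payoff: 276e_G − 2e_Se_G − 3e_G².
∂π/∂e_G = 276 − 2e_S − 6e_G = 0, so e_G = 46 − (1/3)e_S.
The reaction-function slope is −1/3, so a 15-unit rise in e_S moves e_G by −1/3 × 15 = −5. GreenPAC's best response falls — the actions are strategic substitutes.

-5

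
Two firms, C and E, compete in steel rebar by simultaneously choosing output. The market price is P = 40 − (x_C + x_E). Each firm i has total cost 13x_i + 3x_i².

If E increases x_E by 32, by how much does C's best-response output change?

Firm C's profit: π = x_C(40 − (x_C + x_E)) − 13x_C − 3x_C².
∂π/∂x_C = 27 − 8x_C − x_E = 0, so x_C = 3.375 − 0.125x_E.
The reaction-function slope is −0.125, so a 32-unit rise in x_E moves x_C by −0.125 × 32 = −4. C's best response falls — the actions are strategic substitutes.

-4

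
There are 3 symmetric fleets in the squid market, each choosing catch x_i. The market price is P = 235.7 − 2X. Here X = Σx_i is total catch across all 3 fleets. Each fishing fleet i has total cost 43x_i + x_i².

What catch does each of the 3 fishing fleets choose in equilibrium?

19.27

A representative fishing fleet's profit is π_i = x_i(235.7 − 2X) − 43x_i − x_i², with X = x_i + Σ_{j≠i} x_j.
First-order condition: 192.7 − 6x_i − 2Σ_{j≠i} x_j = 0.
Imposing symmetry (x_j = x for all j) turns Σ_{j≠i} x_j into 2x, so 192.7 = 10x and x = 19.27.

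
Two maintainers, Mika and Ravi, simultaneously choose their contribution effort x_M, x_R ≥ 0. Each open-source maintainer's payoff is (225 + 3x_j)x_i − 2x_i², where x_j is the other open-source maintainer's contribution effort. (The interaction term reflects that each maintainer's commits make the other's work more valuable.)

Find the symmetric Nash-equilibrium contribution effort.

225

Mika's payoff is (225 + 3x_R)x_M − 2x_M².
∂π/∂x_M = 225 + 3x_R − 4x_M = 0, so x_M = 56.25 + 0.75x_R.
The game is symmetric, so in equilibrium x_R = x_M: the reaction function gives 0.25x_M = 56.25, hence x_M = 225.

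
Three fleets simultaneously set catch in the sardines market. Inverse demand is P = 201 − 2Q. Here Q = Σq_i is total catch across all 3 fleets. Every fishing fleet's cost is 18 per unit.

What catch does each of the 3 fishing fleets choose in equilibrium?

22.875

A representative fishing fleet's profit is π_i = q_i(201 − 2Q) − 18q_i, with Q = q_i + Σ_{j≠i} q_j.
First-order condition: 183 − 4q_i − 2Σ_{j≠i} q_j = 0.
With identical fishing fleets, set every q_j = q: then 183 − 4q − 4q = 0, i.e. q = 183/8 = 22.875.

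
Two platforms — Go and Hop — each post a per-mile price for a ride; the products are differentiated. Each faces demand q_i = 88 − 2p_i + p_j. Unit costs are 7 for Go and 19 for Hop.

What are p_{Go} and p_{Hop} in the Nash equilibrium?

Go's profit: π = (p_{Go} − 7)(88 − 2p_{Go} + p_{Hop}).
∂π/∂p_{Go} = 102 − 4p_{Go} + p_{Hop} = 0 ⇒ p_{Go} = 25.5 + 0.25p_{Hop}.
Similarly p_{Hop} = 31.5 + 0.25p_{Go}.
Plugging p_{Hop} into Go's best response: p_{Go} = 25.5 + 0.25(31.5 + 0.25p_{Go}) ⇒ 0.9375p_{Go} = 33.375, so p_{Go} = 35.6.
Then p_{Hop} = 31.5 + 0.25·35.6 = 40.4.

35.6, 40.4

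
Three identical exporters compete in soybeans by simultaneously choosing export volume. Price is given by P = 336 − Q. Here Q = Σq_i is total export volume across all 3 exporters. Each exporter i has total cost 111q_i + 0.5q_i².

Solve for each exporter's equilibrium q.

A representative exporter's profit is π_i = q_i(336 − Q) − 111q_i − 0.5q_i², with Q = q_i + Σ_{j≠i} q_j.
First-order condition: 225 − 3q_i − Σ_{j≠i} q_j = 0.
With identical exporters, set every q_j = q: then 225 − 3q − 2q = 0, i.e. q = 225/5 = 45.

45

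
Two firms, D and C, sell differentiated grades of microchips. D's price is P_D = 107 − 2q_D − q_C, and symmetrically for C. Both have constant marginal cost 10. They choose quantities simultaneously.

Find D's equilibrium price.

48.8

Firm D's profit: π = q_D(107 − 2q_D − q_C) − 10q_D.
∂π/∂q_D = 97 − 4q_D − q_C = 0 ⇒ q_D = 24.25 − 0.25q_C.
Setting q_D = q_C in the reaction function: q_D = 24.25 − 0.25q_D, so q_D = 24.25 / 1.25 = 19.4.
P_D = 107 − 2·19.4 − 19.4 = 48.8.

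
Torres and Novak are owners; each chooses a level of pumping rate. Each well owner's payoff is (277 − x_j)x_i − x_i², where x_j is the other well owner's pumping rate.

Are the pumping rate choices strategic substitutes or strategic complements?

strategic substitutes

Torres's payoff is (277 − x_N)x_T − x_T².
∂π/∂x_T = 277 − x_N − 2x_T = 0, so x_T = 138.5 − 0.5x_N.
The best-response slope dx_T/dx_N = −0.5 < 0: the reaction function is downward-sloping, so the choices are strategic substitutes.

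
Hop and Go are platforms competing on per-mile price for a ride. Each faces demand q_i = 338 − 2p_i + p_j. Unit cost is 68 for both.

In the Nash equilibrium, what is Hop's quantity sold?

180

Hop's profit: π = (p_{Hop} − 68)(338 − 2p_{Hop} + p_{Go}).
∂π/∂p_{Hop} = 474 − 4p_{Hop} + p_{Go} = 0 ⇒ p_{Hop} = 118.5 + 0.25p_{Go}.
By symmetry p_{Go} = p_{Hop}; substituting into the reaction function, 0.75p_{Hop} = 118.5 and p_{Hop} = 158.
q_{Hop} = 338 − 2·158 + 158 = 180.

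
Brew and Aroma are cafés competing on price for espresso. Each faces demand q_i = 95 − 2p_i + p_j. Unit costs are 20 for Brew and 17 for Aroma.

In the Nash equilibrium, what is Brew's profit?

1210.32

Brew's profit: π = (p_{Brew} − 20)(95 − 2p_{Brew} + p_{Aroma}).
∂π/∂p_{Brew} = 135 − 4p_{Brew} + p_{Aroma} = 0 ⇒ p_{Brew} = 33.75 + 0.25p_{Aroma}.
Similarly p_{Aroma} = 32.25 + 0.25p_{Brew}.
Substituting the second reaction function into the first: p_{Brew} = 33.75 + 0.25(32.25 + 0.25p_{Brew}), which gives 0.9375p_{Brew} = 41.8125 ⇒ p_{Brew} = 44.6.
Then p_{Aroma} = 32.25 + 0.25·44.6 = 43.4.
q_{Brew} = 95 − 2·44.6 + 43.4 = 49.2.
Profit = (44.6 − 20)·49.2 = 1210.32.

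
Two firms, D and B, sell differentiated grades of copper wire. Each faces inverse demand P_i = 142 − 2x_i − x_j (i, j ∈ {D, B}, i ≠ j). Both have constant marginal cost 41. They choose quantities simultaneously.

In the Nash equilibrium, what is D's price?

Firm D's profit: π = x_D(142 − 2x_D − x_B) − 41x_D.
∂π/∂x_D = 101 − 4x_D − x_B = 0 ⇒ x_D = 25.25 − 0.25x_B.
The game is symmetric, so in equilibrium x_B = x_D: the reaction function gives 1.25x_D = 25.25, hence x_D = 20.2.
P_D = 142 − 2·20.2 − 20.2 = 81.4.

81.4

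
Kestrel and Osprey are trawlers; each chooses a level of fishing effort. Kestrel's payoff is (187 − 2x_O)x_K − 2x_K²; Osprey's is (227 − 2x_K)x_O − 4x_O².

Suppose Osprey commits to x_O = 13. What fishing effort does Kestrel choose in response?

Expanding Kestrel's payoff: 187x_K − 2x_Ox_K − 2x_K².
∂π/∂x_K = 187 − 2x_O − 4x_K = 0, so x_K = 46.75 − 0.5x_O.
At x_O = 13: x_K = 46.75 − 0.5·13 = 40.25.

40.25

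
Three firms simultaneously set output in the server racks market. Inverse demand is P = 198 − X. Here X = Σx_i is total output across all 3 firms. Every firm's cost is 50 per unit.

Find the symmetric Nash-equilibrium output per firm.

A representative firm's profit is π_i = x_i(198 − X) − 50x_i, with X = x_i + Σ_{j≠i} x_j.
First-order condition: 148 − 2x_i − Σ_{j≠i} x_j = 0.
Imposing symmetry (x_j = x for all j) turns Σ_{j≠i} x_j into 2x, so 148 = 4x and x = 37.

37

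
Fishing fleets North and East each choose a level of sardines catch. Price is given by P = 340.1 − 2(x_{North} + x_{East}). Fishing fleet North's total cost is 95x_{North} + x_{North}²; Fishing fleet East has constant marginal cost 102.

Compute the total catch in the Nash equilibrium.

72.13

Fishing fleet North's profit: π = x_{North}(340.1 − 2(x_{North} + x_{East})) − 95x_{North} − x_{North}².
∂π/∂x_{North} = 245.1 − 6x_{North} − 2x_{East} = 0, so x_{North} = 40.85 − (1/3)x_{East}.
For East: ∂π/∂x_{East} = 238.1 − 4x_{East} − 2x_{North} = 0 ⇒ x_{East} = 59.525 − 0.5x_{North}.
Solving the two reaction functions simultaneously: (1 − (−1/3)(−0.5))x_{North} = 40.85 − (1/3)·59.525, so (5/6)x_{North} = 2521/120 and x_{North} = 25.21.
Then x_{East} = 59.525 − 0.5·25.21 = 46.92.
Total catch: 25.21 + 46.92 = 72.13.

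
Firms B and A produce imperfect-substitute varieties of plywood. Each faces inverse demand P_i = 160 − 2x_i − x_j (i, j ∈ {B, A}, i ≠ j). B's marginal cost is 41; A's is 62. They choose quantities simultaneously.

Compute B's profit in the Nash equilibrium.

1270.08

Firm B's profit: π = x_B(160 − 2x_B − x_A) − 41x_B.
∂π/∂x_B = 119 − 4x_B − x_A = 0 ⇒ x_B = 29.75 − 0.25x_A.
Similarly x_A = 24.5 − 0.25x_B.
Plugging x_A into B's best response: x_B = 29.75 − 0.25(24.5 − 0.25x_B) ⇒ 0.9375x_B = 23.625, so x_B = 25.2.
Then x_A = 24.5 − 0.25·25.2 = 18.2.
P_B = 160 − 2·25.2 − 18.2 = 91.4.
Profit = (91.4 − 41)·25.2 = 1270.08.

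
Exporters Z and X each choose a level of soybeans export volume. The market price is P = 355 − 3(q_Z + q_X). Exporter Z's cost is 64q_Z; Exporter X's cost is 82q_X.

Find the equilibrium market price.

167

Exporter Z's profit: π = q_Z(355 − 3(q_Z + q_X)) − 64q_Z.
∂π/∂q_Z = 291 − 6q_Z − 3q_X = 0, so q_Z = 48.5 − 0.5q_X.
By the same steps for X: q_X = 45.5 − 0.5q_Z.
Plugging q_X into Z's best response: q_Z = 48.5 − 0.5(45.5 − 0.5q_Z) ⇒ 0.75q_Z = 25.75, so q_Z = 103/3.
Then q_X = 45.5 − 0.5·(103/3) = 85/3.
Equilibrium price: P = 355 − 3·(188/3) = 167.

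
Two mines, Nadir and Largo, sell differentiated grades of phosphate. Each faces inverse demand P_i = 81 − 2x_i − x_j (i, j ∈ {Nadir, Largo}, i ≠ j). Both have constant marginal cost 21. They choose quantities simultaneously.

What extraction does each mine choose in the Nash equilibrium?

Mine Nadir's profit: π = x_{Nadir}(81 − 2x_{Nadir} − x_{Largo}) − 21x_{Nadir}.
∂π/∂x_{Nadir} = 60 − 4x_{Nadir} − x_{Largo} = 0 ⇒ x_{Nadir} = 15 − 0.25x_{Largo}.
Setting x_{Nadir} = x_{Largo} in the reaction function: x_{Nadir} = 15 − 0.25x_{Nadir}, so x_{Nadir} = 15 / 1.25 = 12.

12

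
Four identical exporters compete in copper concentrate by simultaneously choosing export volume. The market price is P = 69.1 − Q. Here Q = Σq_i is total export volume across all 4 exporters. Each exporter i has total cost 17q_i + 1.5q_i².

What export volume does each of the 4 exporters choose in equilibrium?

A representative exporter's profit is π_i = q_i(69.1 − Q) − 17q_i − 1.5q_i², with Q = q_i + Σ_{j≠i} q_j.
First-order condition: 52.1 − 5q_i − Σ_{j≠i} q_j = 0.
With identical exporters, set every q_j = q: then 52.1 − 5q − 3q = 0, i.e. q = 52.1/8 = 6.5125.

6.5125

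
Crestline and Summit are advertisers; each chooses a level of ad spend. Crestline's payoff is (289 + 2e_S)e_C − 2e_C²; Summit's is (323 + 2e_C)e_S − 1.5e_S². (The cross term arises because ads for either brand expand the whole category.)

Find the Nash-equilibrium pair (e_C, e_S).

Expanding Crestline's payoff: 289e_C + 2e_Se_C − 2e_C².
∂π/∂e_C = 289 + 2e_S − 4e_C = 0, so e_C = 72.25 + 0.5e_S.
Likewise for Summit: e_S = 323/3 + (2/3)e_C.
Substituting the second reaction function into the first: e_C = 72.25 + 0.5(323/3 + (2/3)e_C), which gives (2/3)e_C = 1513/12 ⇒ e_C = 189.125.
Then e_S = 323/3 + (2/3)·189.125 = 233.75.

189.125, 233.75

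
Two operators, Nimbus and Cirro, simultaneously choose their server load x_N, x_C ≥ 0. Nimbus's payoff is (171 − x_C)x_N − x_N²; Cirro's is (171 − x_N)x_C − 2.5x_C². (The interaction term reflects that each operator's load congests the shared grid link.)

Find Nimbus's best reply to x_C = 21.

Expanding Nimbus's payoff: 171x_N − x_Cx_N − x_N².
∂π/∂x_N = 171 − x_C − 2x_N = 0, so x_N = 85.5 − 0.5x_C.
At x_C = 21: x_N = 85.5 − 0.5·21 = 75.

75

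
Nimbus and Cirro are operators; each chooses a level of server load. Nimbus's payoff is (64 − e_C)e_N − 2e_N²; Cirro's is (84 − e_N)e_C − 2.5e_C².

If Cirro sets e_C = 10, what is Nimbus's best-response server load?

Expanding Nimbus's payoff: 64e_N − e_Ce_N − 2e_N².
∂π/∂e_N = 64 − e_C − 4e_N = 0, so e_N = 16 − 0.25e_C.
At e_C = 10: e_N = 16 − 0.25·10 = 13.5.

13.5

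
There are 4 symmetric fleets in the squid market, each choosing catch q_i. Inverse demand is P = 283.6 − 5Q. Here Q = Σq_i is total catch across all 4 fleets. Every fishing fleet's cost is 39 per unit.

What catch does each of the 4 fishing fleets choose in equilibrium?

A representative fishing fleet's profit is π_i = q_i(283.6 − 5Q) − 39q_i, with Q = q_i + Σ_{j≠i} q_j.
First-order condition: 244.6 − 10q_i − 5Σ_{j≠i} q_j = 0.
Imposing symmetry (q_j = q for all j) turns Σ_{j≠i} q_j into 3q, so 244.6 = 25q and q = 9.784.

9.784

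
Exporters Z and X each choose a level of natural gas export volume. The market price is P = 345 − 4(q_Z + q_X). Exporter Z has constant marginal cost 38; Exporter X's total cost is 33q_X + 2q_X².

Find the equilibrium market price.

Exporter Z's profit: π = q_Z(345 − 4(q_Z + q_X)) − 38q_Z.
∂π/∂q_Z = 307 − 8q_Z − 4q_X = 0, so q_Z = 38.375 − 0.5q_X.
For X: ∂π/∂q_X = 312 − 12q_X − 4q_Z = 0 ⇒ q_X = 26 − (1/3)q_Z.
Plugging q_X into Z's best response: q_Z = 38.375 − 0.5(26 − (1/3)q_Z) ⇒ (5/6)q_Z = 25.375, so q_Z = 30.45.
Then q_X = 26 − (1/3)·30.45 = 15.85.
Equilibrium price: P = 345 − 4·46.3 = 159.8.

159.8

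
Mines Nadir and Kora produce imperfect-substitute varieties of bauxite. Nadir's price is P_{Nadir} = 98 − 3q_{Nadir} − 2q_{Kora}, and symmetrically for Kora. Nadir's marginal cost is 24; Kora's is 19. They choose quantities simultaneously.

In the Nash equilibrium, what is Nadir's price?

50.8125

Mine Nadir's profit: π = q_{Nadir}(98 − 3q_{Nadir} − 2q_{Kora}) − 24q_{Nadir}.
∂π/∂q_{Nadir} = 74 − 6q_{Nadir} − 2q_{Kora} = 0 ⇒ q_{Nadir} = 37/3 − (1/3)q_{Kora}.
Similarly q_{Kora} = 79/6 − (1/3)q_{Nadir}.
Solving the two reaction functions simultaneously: (1 − (−1/3)(−1/3))q_{Nadir} = 37/3 − (1/3)·(79/6), so (8/9)q_{Nadir} = 143/18 and q_{Nadir} = 8.9375.
Then q_{Kora} = 79/6 − (1/3)·8.9375 = 10.1875.
P_{Nadir} = 98 − 3·8.9375 − 2·10.1875 = 50.8125.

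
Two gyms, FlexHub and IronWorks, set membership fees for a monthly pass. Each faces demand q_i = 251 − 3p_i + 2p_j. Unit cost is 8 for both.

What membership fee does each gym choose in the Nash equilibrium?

68.75

FlexHub's profit: π = (p_{FlexHub} − 8)(251 − 3p_{FlexHub} + 2p_{IronWorks}).
∂π/∂p_{FlexHub} = 275 − 6p_{FlexHub} + 2p_{IronWorks} = 0 ⇒ p_{FlexHub} = 275/6 + (1/3)p_{IronWorks}.
Setting p_{FlexHub} = p_{IronWorks} in the reaction function: p_{FlexHub} = 275/6 + (1/3)p_{FlexHub}, so p_{FlexHub} = (275/6) / (2/3) = 68.75.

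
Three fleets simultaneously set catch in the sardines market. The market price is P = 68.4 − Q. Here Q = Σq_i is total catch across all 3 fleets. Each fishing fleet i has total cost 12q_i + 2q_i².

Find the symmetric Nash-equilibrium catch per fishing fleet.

7.05

A representative fishing fleet's profit is π_i = q_i(68.4 − Q) − 12q_i − 2q_i², with Q = q_i + Σ_{j≠i} q_j.
First-order condition: 56.4 − 6q_i − Σ_{j≠i} q_j = 0.
With identical fishing fleets, set every q_j = q: then 56.4 − 6q − 2q = 0, i.e. q = 56.4/8 = 7.05.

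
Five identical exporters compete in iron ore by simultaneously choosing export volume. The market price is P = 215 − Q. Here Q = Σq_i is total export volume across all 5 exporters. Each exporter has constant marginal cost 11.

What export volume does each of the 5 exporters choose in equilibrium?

A representative exporter's profit is π_i = q_i(215 − Q) − 11q_i, with Q = q_i + Σ_{j≠i} q_j.
First-order condition: 204 − 2q_i − Σ_{j≠i} q_j = 0.
Imposing symmetry (q_j = q for all j) turns Σ_{j≠i} q_j into 4q, so 204 = 6q and q = 34.

34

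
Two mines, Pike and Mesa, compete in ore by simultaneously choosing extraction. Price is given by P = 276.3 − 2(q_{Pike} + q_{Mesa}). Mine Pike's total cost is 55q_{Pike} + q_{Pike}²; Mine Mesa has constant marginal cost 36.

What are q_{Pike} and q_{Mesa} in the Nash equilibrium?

Mine Pike's profit: π = q_{Pike}(276.3 − 2(q_{Pike} + q_{Mesa})) − 55q_{Pike} − q_{Pike}².
∂π/∂q_{Pike} = 221.3 − 6q_{Pike} − 2q_{Mesa} = 0, so q_{Pike} = 2213/60 − (1/3)q_{Mesa}.
For Mesa: ∂π/∂q_{Mesa} = 240.3 − 4q_{Mesa} − 2q_{Pike} = 0 ⇒ q_{Mesa} = 60.075 − 0.5q_{Pike}.
Substituting the second reaction function into the first: q_{Pike} = 2213/60 − (1/3)(60.075 − 0.5q_{Pike}), which gives (5/6)q_{Pike} = 2023/120 ⇒ q_{Pike} = 20.23.
Then q_{Mesa} = 60.075 − 0.5·20.23 = 49.96.

20.23, 49.96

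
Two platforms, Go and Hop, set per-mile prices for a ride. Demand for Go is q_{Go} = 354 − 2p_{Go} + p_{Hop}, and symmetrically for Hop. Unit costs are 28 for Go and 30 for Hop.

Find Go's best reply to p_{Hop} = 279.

Go's profit: π = (p_{Go} − 28)(354 − 2p_{Go} + p_{Hop}).
∂π/∂p_{Go} = 410 − 4p_{Go} + p_{Hop} = 0 ⇒ p_{Go} = 102.5 + 0.25p_{Hop}.
At p_{Hop} = 279: p_{Go} = 102.5 + 0.25·279 = 172.25.

172.25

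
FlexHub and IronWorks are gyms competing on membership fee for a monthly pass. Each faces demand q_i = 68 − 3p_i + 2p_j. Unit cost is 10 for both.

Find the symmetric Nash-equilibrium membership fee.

FlexHub's profit: π = (p_{FlexHub} − 10)(68 − 3p_{FlexHub} + 2p_{IronWorks}).
∂π/∂p_{FlexHub} = 98 − 6p_{FlexHub} + 2p_{IronWorks} = 0 ⇒ p_{FlexHub} = 49/3 + (1/3)p_{IronWorks}.
Setting p_{FlexHub} = p_{IronWorks} in the reaction function: p_{FlexHub} = 49/3 + (1/3)p_{FlexHub}, so p_{FlexHub} = (49/3) / (2/3) = 24.5.

24.5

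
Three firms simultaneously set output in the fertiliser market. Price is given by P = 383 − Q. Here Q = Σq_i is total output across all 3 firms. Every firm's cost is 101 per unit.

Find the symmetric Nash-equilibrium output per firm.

70.5

A representative firm's profit is π_i = q_i(383 − Q) − 101q_i, with Q = q_i + Σ_{j≠i} q_j.
First-order condition: 282 − 2q_i − Σ_{j≠i} q_j = 0.
In a symmetric equilibrium every firm chooses the same q, so Σ_{j≠i} q_j = 2q. The condition becomes 282 − 4q = 0, giving q = 282/4 = 70.5.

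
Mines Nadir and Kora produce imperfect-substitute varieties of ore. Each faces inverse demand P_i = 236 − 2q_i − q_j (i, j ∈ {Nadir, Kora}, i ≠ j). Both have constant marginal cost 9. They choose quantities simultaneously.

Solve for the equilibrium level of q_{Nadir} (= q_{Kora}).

45.4

Mine Nadir's profit: π = q_{Nadir}(236 − 2q_{Nadir} − q_{Kora}) − 9q_{Nadir}.
∂π/∂q_{Nadir} = 227 − 4q_{Nadir} − q_{Kora} = 0 ⇒ q_{Nadir} = 56.75 − 0.25q_{Kora}.
By symmetry q_{Kora} = q_{Nadir}; substituting into the reaction function, 1.25q_{Nadir} = 56.75 and q_{Nadir} = 45.4.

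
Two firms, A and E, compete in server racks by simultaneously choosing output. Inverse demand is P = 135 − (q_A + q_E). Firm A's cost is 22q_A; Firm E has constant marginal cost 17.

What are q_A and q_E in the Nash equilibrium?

Firm A's profit: π = q_A(135 − (q_A + q_E)) − 22q_A.
∂π/∂q_A = 113 − 2q_A − q_E = 0, so q_A = 56.5 − 0.5q_E.
By the same steps for E: q_E = 59 − 0.5q_A.
Solving the two reaction functions simultaneously: (1 − (−0.5)(−0.5))q_A = 56.5 − 0.5·59, so 0.75q_A = 27 and q_A = 36.
Then q_E = 59 − 0.5·36 = 41.

36, 41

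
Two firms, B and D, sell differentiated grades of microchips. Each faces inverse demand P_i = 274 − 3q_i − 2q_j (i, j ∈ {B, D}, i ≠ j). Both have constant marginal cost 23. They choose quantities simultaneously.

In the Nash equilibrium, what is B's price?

Firm B's profit: π = q_B(274 − 3q_B − 2q_D) − 23q_B.
∂π/∂q_B = 251 − 6q_B − 2q_D = 0 ⇒ q_B = 251/6 − (1/3)q_D.
By symmetry q_D = q_B; substituting into the reaction function, (4/3)q_B = 251/6 and q_B = 31.375.
P_B = 274 − 3·31.375 − 2·31.375 = 117.125.

117.125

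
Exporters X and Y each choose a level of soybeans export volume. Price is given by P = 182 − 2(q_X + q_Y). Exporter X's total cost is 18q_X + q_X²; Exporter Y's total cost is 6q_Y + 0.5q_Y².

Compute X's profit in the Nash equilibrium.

Exporter X's profit: π = q_X(182 − 2(q_X + q_Y)) − 18q_X − q_X².
∂π/∂q_X = 164 − 6q_X − 2q_Y = 0, so q_X = 82/3 − (1/3)q_Y.
For Y: ∂π/∂q_Y = 176 − 5q_Y − 2q_X = 0 ⇒ q_Y = 35.2 − 0.4q_X.
Solving the two reaction functions simultaneously: (1 − (−1/3)(−0.4))q_X = 82/3 − (1/3)·35.2, so (13/15)q_X = 15.6 and q_X = 18.
Then q_Y = 35.2 − 0.4·18 = 28.
Price P = 182 − 2·46 = 90.
X's profit: (90 − 18)·18 − (18)² = 972.

972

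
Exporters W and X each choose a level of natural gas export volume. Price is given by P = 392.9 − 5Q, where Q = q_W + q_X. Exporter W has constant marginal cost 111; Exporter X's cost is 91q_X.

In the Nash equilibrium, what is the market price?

198.3

Exporter W's profit: π = q_W(392.9 − 5(q_W + q_X)) − 111q_W.
∂π/∂q_W = 281.9 − 10q_W − 5q_X = 0, so q_W = 28.19 − 0.5q_X.
By the same steps for X: q_X = 30.19 − 0.5q_W.
Plugging q_X into W's best response: q_W = 28.19 − 0.5(30.19 − 0.5q_W) ⇒ 0.75q_W = 13.095, so q_W = 17.46.
Then q_X = 30.19 − 0.5·17.46 = 21.46.
Equilibrium price: P = 392.9 − 5·38.92 = 198.3.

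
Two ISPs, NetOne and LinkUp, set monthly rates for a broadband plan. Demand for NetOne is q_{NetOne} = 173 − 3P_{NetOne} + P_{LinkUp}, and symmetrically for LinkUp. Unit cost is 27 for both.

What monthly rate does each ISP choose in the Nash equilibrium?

NetOne's profit: π = (P_{NetOne} − 27)(173 − 3P_{NetOne} + P_{LinkUp}).
∂π/∂P_{NetOne} = 254 − 6P_{NetOne} + P_{LinkUp} = 0 ⇒ P_{NetOne} = 127/3 + (1/6)P_{LinkUp}.
The game is symmetric, so in equilibrium P_{LinkUp} = P_{NetOne}: the reaction function gives (5/6)P_{NetOne} = 127/3, hence P_{NetOne} = 50.8.

50.8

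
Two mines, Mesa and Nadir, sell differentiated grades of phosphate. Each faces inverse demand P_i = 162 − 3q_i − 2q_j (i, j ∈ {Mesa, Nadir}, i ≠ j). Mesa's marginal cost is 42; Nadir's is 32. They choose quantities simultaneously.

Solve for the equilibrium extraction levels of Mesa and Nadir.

14.375, 16.875

Mine Mesa's profit: π = q_{Mesa}(162 − 3q_{Mesa} − 2q_{Nadir}) − 42q_{Mesa}.
∂π/∂q_{Mesa} = 120 − 6q_{Mesa} − 2q_{Nadir} = 0 ⇒ q_{Mesa} = 20 − (1/3)q_{Nadir}.
Similarly q_{Nadir} = 65/3 − (1/3)q_{Mesa}.
Solving the two reaction functions simultaneously: (1 − (−1/3)(−1/3))q_{Mesa} = 20 − (1/3)·(65/3), so (8/9)q_{Mesa} = 115/9 and q_{Mesa} = 14.375.
Then q_{Nadir} = 65/3 − (1/3)·14.375 = 16.875.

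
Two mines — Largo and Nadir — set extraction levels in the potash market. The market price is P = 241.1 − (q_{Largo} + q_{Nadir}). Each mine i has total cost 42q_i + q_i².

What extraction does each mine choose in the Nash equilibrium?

39.82

Mine Largo's profit: π = q_{Largo}(241.1 − (q_{Largo} + q_{Nadir})) − 42q_{Largo} − q_{Largo}².
∂π/∂q_{Largo} = 199.1 − 4q_{Largo} − q_{Nadir} = 0, so q_{Largo} = 49.775 − 0.25q_{Nadir}.
The game is symmetric, so in equilibrium q_{Nadir} = q_{Largo}: the reaction function gives 1.25q_{Largo} = 49.775, hence q_{Largo} = 39.82.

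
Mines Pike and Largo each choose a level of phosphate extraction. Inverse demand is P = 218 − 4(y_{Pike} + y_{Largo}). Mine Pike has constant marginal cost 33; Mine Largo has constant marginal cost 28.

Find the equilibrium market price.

93

Mine Pike's profit: π = y_{Pike}(218 − 4(y_{Pike} + y_{Largo})) − 33y_{Pike}.
∂π/∂y_{Pike} = 185 − 8y_{Pike} − 4y_{Largo} = 0, so y_{Pike} = 23.125 − 0.5y_{Largo}.
By the same steps for Largo: y_{Largo} = 23.75 − 0.5y_{Pike}.
Plugging y_{Largo} into Pike's best response: y_{Pike} = 23.125 − 0.5(23.75 − 0.5y_{Pike}) ⇒ 0.75y_{Pike} = 11.25, so y_{Pike} = 15.
Then y_{Largo} = 23.75 − 0.5·15 = 16.25.
Equilibrium price: P = 218 − 4·31.25 = 93.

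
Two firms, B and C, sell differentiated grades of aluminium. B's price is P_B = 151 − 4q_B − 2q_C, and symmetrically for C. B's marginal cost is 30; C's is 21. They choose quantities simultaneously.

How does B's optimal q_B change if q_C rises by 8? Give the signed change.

-2

Firm B's profit: π = q_B(151 − 4q_B − 2q_C) − 30q_B.
∂π/∂q_B = 121 − 8q_B − 2q_C = 0 ⇒ q_B = 15.125 − 0.25q_C.
The reaction-function slope is −0.25, so an 8-unit rise in q_C moves q_B by −0.25 × 8 = −2. B's best response falls — the actions are strategic substitutes.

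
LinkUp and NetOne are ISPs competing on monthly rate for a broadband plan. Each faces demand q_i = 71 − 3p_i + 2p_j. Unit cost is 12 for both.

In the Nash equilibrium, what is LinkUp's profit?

652.6875

LinkUp's profit: π = (p_{LinkUp} − 12)(71 − 3p_{LinkUp} + 2p_{NetOne}).
∂π/∂p_{LinkUp} = 107 − 6p_{LinkUp} + 2p_{NetOne} = 0 ⇒ p_{LinkUp} = 107/6 + (1/3)p_{NetOne}.
Setting p_{LinkUp} = p_{NetOne} in the reaction function: p_{LinkUp} = 107/6 + (1/3)p_{LinkUp}, so p_{LinkUp} = (107/6) / (2/3) = 26.75.
q_{LinkUp} = 71 − 3·26.75 + 2·26.75 = 44.25.
Profit = (26.75 − 12)·44.25 = 652.6875.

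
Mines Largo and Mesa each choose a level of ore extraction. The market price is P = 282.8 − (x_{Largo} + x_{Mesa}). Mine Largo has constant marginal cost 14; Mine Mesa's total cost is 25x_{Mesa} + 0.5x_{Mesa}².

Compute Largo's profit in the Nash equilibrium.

12038.4784

Mine Largo's profit: π = x_{Largo}(282.8 − (x_{Largo} + x_{Mesa})) − 14x_{Largo}.
∂π/∂x_{Largo} = 268.8 − 2x_{Largo} − x_{Mesa} = 0, so x_{Largo} = 134.4 − 0.5x_{Mesa}.
For Mesa: ∂π/∂x_{Mesa} = 257.8 − 3x_{Mesa} − x_{Largo} = 0 ⇒ x_{Mesa} = 1289/15 − (1/3)x_{Largo}.
Substituting the second reaction function into the first: x_{Largo} = 134.4 − 0.5(1289/15 − (1/3)x_{Largo}), which gives (5/6)x_{Largo} = 2743/30 ⇒ x_{Largo} = 109.72.
Then x_{Mesa} = 1289/15 − (1/3)·109.72 = 49.36.
Price P = 282.8 − 159.08 = 123.72.
Largo's profit: (123.72 − 14)·109.72 = 12038.4784.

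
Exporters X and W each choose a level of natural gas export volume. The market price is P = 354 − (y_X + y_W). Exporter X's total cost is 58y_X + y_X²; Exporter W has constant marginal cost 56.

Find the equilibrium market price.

184

Exporter X's profit: π = y_X(354 − (y_X + y_W)) − 58y_X − y_X².
∂π/∂y_X = 296 − 4y_X − y_W = 0, so y_X = 74 − 0.25y_W.
For W: ∂π/∂y_W = 298 − 2y_W − y_X = 0 ⇒ y_W = 149 − 0.5y_X.
Solving the two reaction functions simultaneously: (1 − (−0.25)(−0.5))y_X = 74 − 0.25·149, so 0.875y_X = 36.75 and y_X = 42.
Then y_W = 149 − 0.5·42 = 128.
Equilibrium price: P = 354 − 170 = 184.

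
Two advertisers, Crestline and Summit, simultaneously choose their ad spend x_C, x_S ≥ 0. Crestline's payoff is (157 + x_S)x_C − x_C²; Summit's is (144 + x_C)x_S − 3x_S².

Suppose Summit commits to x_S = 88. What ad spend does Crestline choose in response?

Expanding Crestline's payoff: 157x_C + x_Sx_C − x_C².
∂π/∂x_C = 157 + x_S − 2x_C = 0, so x_C = 78.5 + 0.5x_S.
At x_S = 88: x_C = 78.5 + 0.5·88 = 122.5.

122.5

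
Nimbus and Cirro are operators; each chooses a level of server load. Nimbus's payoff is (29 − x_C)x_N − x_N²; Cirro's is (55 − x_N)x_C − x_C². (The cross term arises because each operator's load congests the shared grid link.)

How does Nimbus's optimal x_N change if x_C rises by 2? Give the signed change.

-1

Expanding Nimbus's payoff: 29x_N − x_Cx_N − x_N².
∂π/∂x_N = 29 − x_C − 2x_N = 0, so x_N = 14.5 − 0.5x_C.
The reaction-function slope is −0.5, so a 2-unit rise in x_C moves x_N by −0.5 × 2 = −1. Nimbus's best response falls — the actions are strategic substitutes.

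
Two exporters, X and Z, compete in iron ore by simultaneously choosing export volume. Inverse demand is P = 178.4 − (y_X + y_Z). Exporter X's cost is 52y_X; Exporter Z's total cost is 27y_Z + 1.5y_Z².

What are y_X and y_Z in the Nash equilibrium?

Exporter X's profit: π = y_X(178.4 − (y_X + y_Z)) − 52y_X.
∂π/∂y_X = 126.4 − 2y_X − y_Z = 0, so y_X = 63.2 − 0.5y_Z.
For Z: ∂π/∂y_Z = 151.4 − 5y_Z − y_X = 0 ⇒ y_Z = 30.28 − 0.2y_X.
Solving the two reaction functions simultaneously: (1 − (−0.5)(−0.2))y_X = 63.2 − 0.5·30.28, so 0.9y_X = 48.06 and y_X = 53.4.
Then y_Z = 30.28 − 0.2·53.4 = 19.6.

53.4, 19.6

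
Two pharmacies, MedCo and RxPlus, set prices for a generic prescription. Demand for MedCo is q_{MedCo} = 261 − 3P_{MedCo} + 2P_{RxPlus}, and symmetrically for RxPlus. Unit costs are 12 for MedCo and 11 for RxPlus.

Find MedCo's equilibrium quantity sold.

186.1875

MedCo's profit: π = (P_{MedCo} − 12)(261 − 3P_{MedCo} + 2P_{RxPlus}).
∂π/∂P_{MedCo} = 297 − 6P_{MedCo} + 2P_{RxPlus} = 0 ⇒ P_{MedCo} = 49.5 + (1/3)P_{RxPlus}.
Similarly P_{RxPlus} = 49 + (1/3)P_{MedCo}.
Substituting the second reaction function into the first: P_{MedCo} = 49.5 + (1/3)(49 + (1/3)P_{MedCo}), which gives (8/9)P_{MedCo} = 395/6 ⇒ P_{MedCo} = 74.0625.
Then P_{RxPlus} = 49 + (1/3)·74.0625 = 73.6875.
q_{MedCo} = 261 − 3·74.0625 + 2·73.6875 = 186.1875.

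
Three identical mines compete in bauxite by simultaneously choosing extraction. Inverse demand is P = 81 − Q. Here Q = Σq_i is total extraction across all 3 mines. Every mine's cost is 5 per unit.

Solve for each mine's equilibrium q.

A representative mine's profit is π_i = q_i(81 − Q) − 5q_i, with Q = q_i + Σ_{j≠i} q_j.
First-order condition: 76 − 2q_i − Σ_{j≠i} q_j = 0.
In a symmetric equilibrium every mine chooses the same q, so Σ_{j≠i} q_j = 2q. The condition becomes 76 − 4q = 0, giving q = 76/4 = 19.

19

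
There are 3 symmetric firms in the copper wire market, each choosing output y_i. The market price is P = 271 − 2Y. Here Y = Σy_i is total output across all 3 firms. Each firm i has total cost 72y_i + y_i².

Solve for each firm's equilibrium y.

A representative firm's profit is π_i = y_i(271 − 2Y) − 72y_i − y_i², with Y = y_i + Σ_{j≠i} y_j.
First-order condition: 199 − 6y_i − 2Σ_{j≠i} y_j = 0.
Imposing symmetry (y_j = y for all j) turns Σ_{j≠i} y_j into 2y, so 199 = 10y and y = 19.9.

19.9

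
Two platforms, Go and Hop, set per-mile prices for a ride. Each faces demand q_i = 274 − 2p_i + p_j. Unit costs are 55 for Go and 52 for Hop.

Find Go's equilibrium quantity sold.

145.2

Go's profit: π = (p_{Go} − 55)(274 − 2p_{Go} + p_{Hop}).
∂π/∂p_{Go} = 384 − 4p_{Go} + p_{Hop} = 0 ⇒ p_{Go} = 96 + 0.25p_{Hop}.
Similarly p_{Hop} = 94.5 + 0.25p_{Go}.
Solving the two reaction functions simultaneously: (1 − (0.25)(0.25))p_{Go} = 96 + 0.25·94.5, so 0.9375p_{Go} = 119.625 and p_{Go} = 127.6.
Then p_{Hop} = 94.5 + 0.25·127.6 = 126.4.
q_{Go} = 274 − 2·127.6 + 126.4 = 145.2.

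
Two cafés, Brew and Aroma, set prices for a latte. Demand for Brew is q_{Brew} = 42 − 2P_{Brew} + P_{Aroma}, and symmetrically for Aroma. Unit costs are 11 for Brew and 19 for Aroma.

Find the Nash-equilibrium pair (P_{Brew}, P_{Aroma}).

Brew's profit: π = (P_{Brew} − 11)(42 − 2P_{Brew} + P_{Aroma}).
∂π/∂P_{Brew} = 64 − 4P_{Brew} + P_{Aroma} = 0 ⇒ P_{Brew} = 16 + 0.25P_{Aroma}.
Similarly P_{Aroma} = 20 + 0.25P_{Brew}.
Plugging P_{Aroma} into Brew's best response: P_{Brew} = 16 + 0.25(20 + 0.25P_{Brew}) ⇒ 0.9375P_{Brew} = 21, so P_{Brew} = 22.4.
Then P_{Aroma} = 20 + 0.25·22.4 = 25.6.

22.4, 25.6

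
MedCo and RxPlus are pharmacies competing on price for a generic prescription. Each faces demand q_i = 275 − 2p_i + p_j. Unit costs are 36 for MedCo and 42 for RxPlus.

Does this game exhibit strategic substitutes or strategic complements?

strategic complements

MedCo's profit: π = (p_{MedCo} − 36)(275 − 2p_{MedCo} + p_{RxPlus}).
∂π/∂p_{MedCo} = 347 − 4p_{MedCo} + p_{RxPlus} = 0 ⇒ p_{MedCo} = 86.75 + 0.25p_{RxPlus}.
The best-response slope dp_{MedCo}/dp_{RxPlus} = 0.25 > 0: the reaction function is upward-sloping, so the choices are strategic complements.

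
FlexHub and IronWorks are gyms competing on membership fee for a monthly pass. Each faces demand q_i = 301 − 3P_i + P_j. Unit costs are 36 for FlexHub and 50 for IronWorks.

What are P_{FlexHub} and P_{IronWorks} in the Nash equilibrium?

FlexHub's profit: π = (P_{FlexHub} − 36)(301 − 3P_{FlexHub} + P_{IronWorks}).
∂π/∂P_{FlexHub} = 409 − 6P_{FlexHub} + P_{IronWorks} = 0 ⇒ P_{FlexHub} = 409/6 + (1/6)P_{IronWorks}.
Similarly P_{IronWorks} = 451/6 + (1/6)P_{FlexHub}.
Plugging P_{IronWorks} into FlexHub's best response: P_{FlexHub} = 409/6 + (1/6)(451/6 + (1/6)P_{FlexHub}) ⇒ (35/36)P_{FlexHub} = 2905/36, so P_{FlexHub} = 83.
Then P_{IronWorks} = 451/6 + (1/6)·83 = 89.

83, 89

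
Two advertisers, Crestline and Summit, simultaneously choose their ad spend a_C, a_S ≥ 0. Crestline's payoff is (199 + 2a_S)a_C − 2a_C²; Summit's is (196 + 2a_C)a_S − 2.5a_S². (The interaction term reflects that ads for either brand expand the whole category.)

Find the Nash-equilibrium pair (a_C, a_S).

Expanding Crestline's payoff: 199a_C + 2a_Sa_C − 2a_C².
∂π/∂a_C = 199 + 2a_S − 4a_C = 0, so a_C = 49.75 + 0.5a_S.
Likewise for Summit: a_S = 39.2 + 0.4a_C.
Plugging a_S into Crestline's best response: a_C = 49.75 + 0.5(39.2 + 0.4a_C) ⇒ 0.8a_C = 69.35, so a_C = 86.6875.
Then a_S = 39.2 + 0.4·86.6875 = 73.875.

86.6875, 73.875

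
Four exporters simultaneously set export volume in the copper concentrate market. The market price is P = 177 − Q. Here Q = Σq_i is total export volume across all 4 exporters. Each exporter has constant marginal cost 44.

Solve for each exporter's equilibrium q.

26.6

A representative exporter's profit is π_i = q_i(177 − Q) − 44q_i, with Q = q_i + Σ_{j≠i} q_j.
First-order condition: 133 − 2q_i − Σ_{j≠i} q_j = 0.
In a symmetric equilibrium every exporter chooses the same q, so Σ_{j≠i} q_j = 3q. The condition becomes 133 − 5q = 0, giving q = 133/5 = 26.6.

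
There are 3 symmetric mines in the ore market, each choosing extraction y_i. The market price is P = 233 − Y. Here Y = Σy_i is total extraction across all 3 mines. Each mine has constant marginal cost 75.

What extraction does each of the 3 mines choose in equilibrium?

A representative mine's profit is π_i = y_i(233 − Y) − 75y_i, with Y = y_i + Σ_{j≠i} y_j.
First-order condition: 158 − 2y_i − Σ_{j≠i} y_j = 0.
Imposing symmetry (y_j = y for all j) turns Σ_{j≠i} y_j into 2y, so 158 = 4y and y = 39.5.

39.5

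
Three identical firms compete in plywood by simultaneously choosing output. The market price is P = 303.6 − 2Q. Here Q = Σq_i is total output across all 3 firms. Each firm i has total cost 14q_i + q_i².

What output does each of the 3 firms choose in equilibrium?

A representative firm's profit is π_i = q_i(303.6 − 2Q) − 14q_i − q_i², with Q = q_i + Σ_{j≠i} q_j.
First-order condition: 289.6 − 6q_i − 2Σ_{j≠i} q_j = 0.
With identical firms, set every q_j = q: then 289.6 − 6q − 4q = 0, i.e. q = 289.6/10 = 28.96.

28.96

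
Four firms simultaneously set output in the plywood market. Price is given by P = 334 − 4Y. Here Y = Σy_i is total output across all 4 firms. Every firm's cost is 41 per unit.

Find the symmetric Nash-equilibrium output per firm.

A representative firm's profit is π_i = y_i(334 − 4Y) − 41y_i, with Y = y_i + Σ_{j≠i} y_j.
First-order condition: 293 − 8y_i − 4Σ_{j≠i} y_j = 0.
With identical firms, set every y_j = y: then 293 − 8y − 12y = 0, i.e. y = 293/20 = 14.65.

14.65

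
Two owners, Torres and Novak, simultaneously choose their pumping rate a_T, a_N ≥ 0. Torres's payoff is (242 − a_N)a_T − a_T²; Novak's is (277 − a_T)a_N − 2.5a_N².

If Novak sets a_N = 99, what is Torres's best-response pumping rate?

Expanding Torres's payoff: 242a_T − a_Na_T − a_T².
∂π/∂a_T = 242 − a_N − 2a_T = 0, so a_T = 121 − 0.5a_N.
At a_N = 99: a_T = 121 − 0.5·99 = 71.5.

71.5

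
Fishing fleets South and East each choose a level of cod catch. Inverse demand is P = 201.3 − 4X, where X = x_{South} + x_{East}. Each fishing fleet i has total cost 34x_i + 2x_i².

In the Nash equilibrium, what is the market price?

117.65

Fishing fleet South's profit: π = x_{South}(201.3 − 4(x_{South} + x_{East})) − 34x_{South} − 2x_{South}².
∂π/∂x_{South} = 167.3 − 12x_{South} − 4x_{East} = 0, so x_{South} = 1673/120 − (1/3)x_{East}.
The game is symmetric, so in equilibrium x_{East} = x_{South}: the reaction function gives (4/3)x_{South} = 1673/120, hence x_{South} = 1673/160.
Equilibrium price: P = 201.3 − 4·20.9125 = 117.65.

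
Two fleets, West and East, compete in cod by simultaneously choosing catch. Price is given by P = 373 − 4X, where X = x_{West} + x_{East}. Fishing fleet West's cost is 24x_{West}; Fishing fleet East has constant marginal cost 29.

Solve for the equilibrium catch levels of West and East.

29.5, 28.25

Fishing fleet West's profit: π = x_{West}(373 − 4(x_{West} + x_{East})) − 24x_{West}.
∂π/∂x_{West} = 349 − 8x_{West} − 4x_{East} = 0, so x_{West} = 43.625 − 0.5x_{East}.
By the same steps for East: x_{East} = 43 − 0.5x_{West}.
Solving the two reaction functions simultaneously: (1 − (−0.5)(−0.5))x_{West} = 43.625 − 0.5·43, so 0.75x_{West} = 22.125 and x_{West} = 29.5.
Then x_{East} = 43 − 0.5·29.5 = 28.25.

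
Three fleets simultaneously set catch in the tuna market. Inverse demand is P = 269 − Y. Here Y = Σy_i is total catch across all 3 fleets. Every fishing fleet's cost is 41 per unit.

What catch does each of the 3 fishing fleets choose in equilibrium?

57

A representative fishing fleet's profit is π_i = y_i(269 − Y) − 41y_i, with Y = y_i + Σ_{j≠i} y_j.
First-order condition: 228 − 2y_i − Σ_{j≠i} y_j = 0.
In a symmetric equilibrium every fishing fleet chooses the same y, so Σ_{j≠i} y_j = 2y. The condition becomes 228 − 4y = 0, giving y = 228/4 = 57.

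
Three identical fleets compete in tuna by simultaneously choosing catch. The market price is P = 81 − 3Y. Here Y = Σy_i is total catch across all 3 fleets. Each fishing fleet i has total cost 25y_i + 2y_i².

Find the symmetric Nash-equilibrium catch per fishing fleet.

3.5

A representative fishing fleet's profit is π_i = y_i(81 − 3Y) − 25y_i − 2y_i², with Y = y_i + Σ_{j≠i} y_j.
First-order condition: 56 − 10y_i − 3Σ_{j≠i} y_j = 0.
With identical fishing fleets, set every y_j = y: then 56 − 10y − 6y = 0, i.e. y = 56/16 = 3.5.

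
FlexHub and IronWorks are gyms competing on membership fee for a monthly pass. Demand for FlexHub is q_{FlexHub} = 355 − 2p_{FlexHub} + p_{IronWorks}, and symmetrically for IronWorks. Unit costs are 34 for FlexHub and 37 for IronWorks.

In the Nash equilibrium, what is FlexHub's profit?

23069.52

FlexHub's profit: π = (p_{FlexHub} − 34)(355 − 2p_{FlexHub} + p_{IronWorks}).
∂π/∂p_{FlexHub} = 423 − 4p_{FlexHub} + p_{IronWorks} = 0 ⇒ p_{FlexHub} = 105.75 + 0.25p_{IronWorks}.
Similarly p_{IronWorks} = 107.25 + 0.25p_{FlexHub}.
Plugging p_{IronWorks} into FlexHub's best response: p_{FlexHub} = 105.75 + 0.25(107.25 + 0.25p_{FlexHub}) ⇒ 0.9375p_{FlexHub} = 132.5625, so p_{FlexHub} = 141.4.
Then p_{IronWorks} = 107.25 + 0.25·141.4 = 142.6.
q_{FlexHub} = 355 − 2·141.4 + 142.6 = 214.8.
Profit = (141.4 − 34)·214.8 = 23069.52.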